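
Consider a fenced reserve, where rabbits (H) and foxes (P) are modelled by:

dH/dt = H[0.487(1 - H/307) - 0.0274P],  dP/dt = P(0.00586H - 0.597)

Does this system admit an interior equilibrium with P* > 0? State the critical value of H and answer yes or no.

The predator equation gives dP/dt > 0 only when H > 0.597/0.00586 = 102.
Without the predator, H → K = 307. Since 307 > 102, the predator can invade and persist.

Threshold H = 102; K > 102, so yes, the predator persists.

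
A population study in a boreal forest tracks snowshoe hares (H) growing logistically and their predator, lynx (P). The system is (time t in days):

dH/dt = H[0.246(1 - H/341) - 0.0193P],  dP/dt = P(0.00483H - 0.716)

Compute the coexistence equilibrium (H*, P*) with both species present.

From dP/dt = 0 with P > 0: 0.00483H* = 0.716, so H* = 148.
Substitute into dH/dt = 0: 0.246(1 - 148/341) = 0.0193P*.
The bracket is 0.565, giving P* = 0.139/0.0193 = 7.21.

H* ≈ 148, P* ≈ 7.21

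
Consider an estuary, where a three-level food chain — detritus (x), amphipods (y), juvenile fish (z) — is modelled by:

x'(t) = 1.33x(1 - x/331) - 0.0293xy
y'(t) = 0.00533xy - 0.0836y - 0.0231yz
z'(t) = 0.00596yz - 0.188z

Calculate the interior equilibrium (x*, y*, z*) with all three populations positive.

From dz/dt = 0: 0.00596y* = 0.188, so y* = 31.5.
From dx/dt = 0: 1.33(1 - x*/331) = 0.0293·31.5, giving x* = 331·(1 - 0.695) = 101.
From dy/dt = 0: 0.00533·101 - 0.0836 = 0.0231z*, so z* = 0.455/0.0231 = 19.7.

x* ≈ 101, y* ≈ 31.5, z* ≈ 19.7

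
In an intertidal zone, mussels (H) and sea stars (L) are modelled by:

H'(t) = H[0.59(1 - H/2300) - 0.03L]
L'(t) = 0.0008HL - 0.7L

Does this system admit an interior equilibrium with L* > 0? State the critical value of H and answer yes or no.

The predator equation gives dL/dt > 0 only when H > 0.7/0.0008 = 875.
Without the predator, H → K = 2300. Since 2300 > 875, the predator can invade and persist.

Threshold H = 875; K > 875, so yes, the predator persists.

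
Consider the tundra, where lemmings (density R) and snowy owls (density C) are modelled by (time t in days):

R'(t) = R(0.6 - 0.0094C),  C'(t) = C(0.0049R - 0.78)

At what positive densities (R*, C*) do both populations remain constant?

Set dC/dt = 0 with C > 0: 0.0049R - 0.78 = 0, so R* = 0.78/0.0049 = 159.
Set dR/dt = 0 with R > 0: 0.6 - 0.0094C = 0, so C* = 0.6/0.0094 = 63.8.

R* ≈ 159, C* ≈ 63.8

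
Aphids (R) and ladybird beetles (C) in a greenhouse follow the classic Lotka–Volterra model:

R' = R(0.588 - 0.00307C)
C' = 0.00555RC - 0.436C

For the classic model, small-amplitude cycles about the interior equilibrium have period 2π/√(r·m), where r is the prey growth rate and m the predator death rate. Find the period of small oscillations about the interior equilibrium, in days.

Here r = 0.588 and m = 0.436, so r·m = 0.256.
ω = √0.256 = 0.506 per day, hence T = 2π/ω ≈ 12.4 days.

T ≈ 12.4 days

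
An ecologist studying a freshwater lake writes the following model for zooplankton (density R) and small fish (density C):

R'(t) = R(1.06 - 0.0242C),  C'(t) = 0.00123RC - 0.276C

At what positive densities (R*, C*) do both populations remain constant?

R* ≈ 224, C* ≈ 43.8

Set dC/dt = 0 with C > 0: 0.00123R - 0.276 = 0, so R* = 0.276/0.00123 = 224.
Set dR/dt = 0 with R > 0: 1.06 - 0.0242C = 0, so C* = 1.06/0.0242 = 43.8.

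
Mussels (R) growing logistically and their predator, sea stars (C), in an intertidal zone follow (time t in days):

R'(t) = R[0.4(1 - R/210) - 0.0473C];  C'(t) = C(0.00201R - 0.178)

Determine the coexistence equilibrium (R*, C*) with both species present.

R* ≈ 88.6, C* ≈ 4.89

From dC/dt = 0 with C > 0: 0.00201R* = 0.178, so R* = 88.6.
Substitute into dR/dt = 0: 0.4(1 - 88.6/210) = 0.0473C*.
The bracket is 0.578, giving C* = 0.231/0.0473 = 4.89.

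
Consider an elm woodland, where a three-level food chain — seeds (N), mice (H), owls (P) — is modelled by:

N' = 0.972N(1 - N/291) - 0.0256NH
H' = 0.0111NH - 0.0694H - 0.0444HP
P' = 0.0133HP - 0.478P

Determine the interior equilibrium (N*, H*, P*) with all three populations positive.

From dP/dt = 0: 0.0133H* = 0.478, so H* = 35.9.
From dN/dt = 0: 0.972(1 - N*/291) = 0.0256·35.9, giving N* = 291·(1 - 0.947) = 15.5.
From dH/dt = 0: 0.0111·15.5 - 0.0694 = 0.0444P*, so P* = 0.103/0.0444 = 2.32.

N* ≈ 15.5, H* ≈ 35.9, P* ≈ 2.32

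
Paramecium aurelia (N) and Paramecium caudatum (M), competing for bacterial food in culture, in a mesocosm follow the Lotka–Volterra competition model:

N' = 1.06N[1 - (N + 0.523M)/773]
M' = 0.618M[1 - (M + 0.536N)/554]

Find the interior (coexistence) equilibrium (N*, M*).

Setting both brackets to zero gives the nullclines N + 0.523M = 773 and 0.536N + M = 554.
Substituting M = 554 - 0.536N into the first: N(1 - 0.523·0.536) = 773 - 0.523·554.
So N* = 483/0.72 = 671, and then M* = 554 - 0.536·671 = 194.

N* ≈ 671, M* ≈ 194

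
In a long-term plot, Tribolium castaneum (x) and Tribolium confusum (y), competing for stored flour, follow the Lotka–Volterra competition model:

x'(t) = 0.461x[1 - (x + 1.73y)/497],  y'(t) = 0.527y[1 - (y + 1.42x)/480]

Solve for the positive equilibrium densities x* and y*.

x* ≈ 229, y* ≈ 155

Setting both brackets to zero gives the nullclines x + 1.73y = 497 and 1.42x + y = 480.
Substituting y = 480 - 1.42x into the first: x(1 - 1.73·1.42) = 497 - 1.73·480.
So x* = -333/-1.46 = 229, and then y* = 480 - 1.42·229 = 155.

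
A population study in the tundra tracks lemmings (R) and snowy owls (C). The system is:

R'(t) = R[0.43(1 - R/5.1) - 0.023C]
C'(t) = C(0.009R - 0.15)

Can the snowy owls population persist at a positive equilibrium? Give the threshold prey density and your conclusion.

The predator equation gives dC/dt > 0 only when R > 0.15/0.009 = 16.7.
Without the predator, R → K = 5.1. Since 5.1 < 16.7, the predator cannot invade.

Threshold R = 16.7; K < 16.7, so no, the predator goes extinct.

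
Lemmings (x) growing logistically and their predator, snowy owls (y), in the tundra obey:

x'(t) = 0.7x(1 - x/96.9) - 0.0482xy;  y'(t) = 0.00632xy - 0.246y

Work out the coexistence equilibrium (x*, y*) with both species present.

From dy/dt = 0 with y > 0: 0.00632x* = 0.246, so x* = 38.9.
Substitute into dx/dt = 0: 0.7(1 - 38.9/96.9) = 0.0482y*.
The bracket is 0.598, giving y* = 0.419/0.0482 = 8.69.

x* ≈ 38.9, y* ≈ 8.69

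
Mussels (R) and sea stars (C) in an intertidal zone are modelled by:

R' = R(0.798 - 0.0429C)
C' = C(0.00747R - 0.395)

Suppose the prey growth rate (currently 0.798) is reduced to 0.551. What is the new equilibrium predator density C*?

At the interior fixed point, setting dR/dt = 0 with R > 0 fixes C* = (prey growth rate)/(RC coefficient) — independent of the other coefficients.
With the change, C* = 0.551/0.0429 = 12.8; it falls from 18.6.

C* ≈ 12.8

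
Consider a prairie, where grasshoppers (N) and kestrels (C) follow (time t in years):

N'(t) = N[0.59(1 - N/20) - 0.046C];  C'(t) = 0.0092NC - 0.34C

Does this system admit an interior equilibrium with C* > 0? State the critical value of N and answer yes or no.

Threshold N = 37; K < 37, so no, the predator goes extinct.

The predator equation gives dC/dt > 0 only when N > 0.34/0.0092 = 37.
Without the predator, N → K = 20. Since 20 < 37, the predator cannot invade.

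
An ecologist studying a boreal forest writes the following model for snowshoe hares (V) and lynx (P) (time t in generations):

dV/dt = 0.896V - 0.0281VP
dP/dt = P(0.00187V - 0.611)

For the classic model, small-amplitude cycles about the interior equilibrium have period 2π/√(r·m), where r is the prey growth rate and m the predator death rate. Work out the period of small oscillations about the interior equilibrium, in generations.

T ≈ 8.49 generations

Here r = 0.896 and m = 0.611, so r·m = 0.547.
ω = √0.547 = 0.74 per generation, hence T = 2π/ω ≈ 8.49 generations.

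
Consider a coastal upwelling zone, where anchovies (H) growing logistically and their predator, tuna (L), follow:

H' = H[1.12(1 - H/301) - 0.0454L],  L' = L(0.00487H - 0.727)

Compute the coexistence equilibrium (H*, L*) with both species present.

H* ≈ 149, L* ≈ 12.4

From dL/dt = 0 with L > 0: 0.00487H* = 0.727, so H* = 149.
Substitute into dH/dt = 0: 1.12(1 - 149/301) = 0.0454L*.
The bracket is 0.504, giving L* = 0.565/0.0454 = 12.4.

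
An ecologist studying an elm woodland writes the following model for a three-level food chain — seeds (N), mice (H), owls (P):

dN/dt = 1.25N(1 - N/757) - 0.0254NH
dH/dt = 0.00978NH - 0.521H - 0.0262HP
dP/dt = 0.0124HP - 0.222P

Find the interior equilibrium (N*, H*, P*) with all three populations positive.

N* ≈ 482, H* ≈ 17.9, P* ≈ 160

From dP/dt = 0: 0.0124H* = 0.222, so H* = 17.9.
From dN/dt = 0: 1.25(1 - N*/757) = 0.0254·17.9, giving N* = 757·(1 - 0.364) = 482.
From dH/dt = 0: 0.00978·482 - 0.521 = 0.0262P*, so P* = 4.19/0.0262 = 160.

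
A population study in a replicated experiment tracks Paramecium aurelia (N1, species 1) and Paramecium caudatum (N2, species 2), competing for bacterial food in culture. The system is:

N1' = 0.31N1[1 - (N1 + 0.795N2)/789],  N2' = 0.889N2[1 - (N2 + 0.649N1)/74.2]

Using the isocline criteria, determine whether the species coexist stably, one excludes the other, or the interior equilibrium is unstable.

Compare the nullcline intercepts: K1/α12 = 789/0.795 = 992 > K2 = 74.2; K2/α21 = 74.2/0.649 = 114 < K1 = 789.
Since the inequalities point opposite ways, species 1 can invade but species 2 cannot.

species 1 excludes species 2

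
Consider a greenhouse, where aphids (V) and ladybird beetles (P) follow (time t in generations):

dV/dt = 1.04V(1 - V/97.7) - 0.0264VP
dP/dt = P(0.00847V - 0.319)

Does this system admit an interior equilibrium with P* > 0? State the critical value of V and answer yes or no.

Threshold V = 37.7; K > 37.7, so yes, the predator persists.

The predator equation gives dP/dt > 0 only when V > 0.319/0.00847 = 37.7.
Without the predator, V → K = 97.7. Since 97.7 > 37.7, the predator can invade and persist.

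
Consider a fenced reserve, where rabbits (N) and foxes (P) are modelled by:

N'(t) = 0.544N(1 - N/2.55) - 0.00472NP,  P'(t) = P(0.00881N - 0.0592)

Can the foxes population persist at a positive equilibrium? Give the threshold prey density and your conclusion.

Threshold N = 6.72; K < 6.72, so no, the predator goes extinct.

The predator equation gives dP/dt > 0 only when N > 0.0592/0.00881 = 6.72.
Without the predator, N → K = 2.55. Since 2.55 < 6.72, the predator cannot invade.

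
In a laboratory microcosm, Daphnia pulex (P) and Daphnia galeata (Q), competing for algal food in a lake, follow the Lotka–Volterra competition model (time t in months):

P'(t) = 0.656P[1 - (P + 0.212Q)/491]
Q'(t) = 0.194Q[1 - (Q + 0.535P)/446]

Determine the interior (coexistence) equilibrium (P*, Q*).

P* ≈ 447, Q* ≈ 207

Setting both brackets to zero gives the nullclines P + 0.212Q = 491 and 0.535P + Q = 446.
Substituting Q = 446 - 0.535P into the first: P(1 - 0.212·0.535) = 491 - 0.212·446.
So P* = 396/0.887 = 447, and then Q* = 446 - 0.535·447 = 207.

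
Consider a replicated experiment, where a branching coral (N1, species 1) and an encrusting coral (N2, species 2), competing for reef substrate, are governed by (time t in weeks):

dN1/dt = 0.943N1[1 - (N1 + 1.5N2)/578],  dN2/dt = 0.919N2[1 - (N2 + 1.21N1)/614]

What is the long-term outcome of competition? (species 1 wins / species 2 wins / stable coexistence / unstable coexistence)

Compare the nullcline intercepts: K1/α12 = 578/1.5 = 385 < K2 = 614; K2/α21 = 614/1.21 = 507 < K1 = 578.
Since both are reversed, neither can invade when rare; the interior point is a saddle.

unstable coexistence (outcome depends on initial conditions)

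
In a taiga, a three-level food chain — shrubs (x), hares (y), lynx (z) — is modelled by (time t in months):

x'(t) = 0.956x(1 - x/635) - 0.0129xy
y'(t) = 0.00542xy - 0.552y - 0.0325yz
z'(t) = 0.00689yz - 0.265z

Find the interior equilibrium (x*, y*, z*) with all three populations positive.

x* ≈ 305, y* ≈ 38.5, z* ≈ 34

From dz/dt = 0: 0.00689y* = 0.265, so y* = 38.5.
From dx/dt = 0: 0.956(1 - x*/635) = 0.0129·38.5, giving x* = 635·(1 - 0.519) = 305.
From dy/dt = 0: 0.00542·305 - 0.552 = 0.0325z*, so z* = 1.1/0.0325 = 34.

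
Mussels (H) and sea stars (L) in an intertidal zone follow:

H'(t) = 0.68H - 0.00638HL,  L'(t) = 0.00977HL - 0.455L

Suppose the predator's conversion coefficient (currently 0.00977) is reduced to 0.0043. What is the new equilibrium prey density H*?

At the interior fixed point, setting dL/dt = 0 with L > 0 fixes H* = (predator death rate)/(HL coefficient) — independent of the other coefficients.
With the change, H* = 0.455/0.0043 = 106; it rises from 46.6.

H* ≈ 106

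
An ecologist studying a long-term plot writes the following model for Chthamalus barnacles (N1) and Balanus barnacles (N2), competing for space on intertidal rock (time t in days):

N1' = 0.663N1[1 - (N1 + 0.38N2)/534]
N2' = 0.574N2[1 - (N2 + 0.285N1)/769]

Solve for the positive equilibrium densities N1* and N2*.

N1* ≈ 271, N2* ≈ 692

Setting both brackets to zero gives the nullclines N1 + 0.38N2 = 534 and 0.285N1 + N2 = 769.
Substituting N2 = 769 - 0.285N1 into the first: N1(1 - 0.38·0.285) = 534 - 0.38·769.
So N1* = 242/0.892 = 271, and then N2* = 769 - 0.285·271 = 692.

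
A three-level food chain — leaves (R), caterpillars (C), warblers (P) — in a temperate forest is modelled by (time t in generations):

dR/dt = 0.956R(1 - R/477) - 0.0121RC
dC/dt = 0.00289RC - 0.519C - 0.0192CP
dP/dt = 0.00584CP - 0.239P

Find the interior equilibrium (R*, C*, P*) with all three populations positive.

R* ≈ 230, C* ≈ 40.9, P* ≈ 7.58

From dP/dt = 0: 0.00584C* = 0.239, so C* = 40.9.
From dR/dt = 0: 0.956(1 - R*/477) = 0.0121·40.9, giving R* = 477·(1 - 0.518) = 230.
From dC/dt = 0: 0.00289·230 - 0.519 = 0.0192P*, so P* = 0.145/0.0192 = 7.58.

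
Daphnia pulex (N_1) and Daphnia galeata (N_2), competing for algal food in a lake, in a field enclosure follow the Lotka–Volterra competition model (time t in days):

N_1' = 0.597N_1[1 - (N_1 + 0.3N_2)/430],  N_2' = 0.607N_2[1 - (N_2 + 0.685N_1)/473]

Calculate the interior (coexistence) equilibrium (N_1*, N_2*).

N_1* ≈ 363, N_2* ≈ 225

Setting both brackets to zero gives the nullclines N_1 + 0.3N_2 = 430 and 0.685N_1 + N_2 = 473.
Substituting N_2 = 473 - 0.685N_1 into the first: N_1(1 - 0.3·0.685) = 430 - 0.3·473.
So N_1* = 288/0.794 = 363, and then N_2* = 473 - 0.685·363 = 225.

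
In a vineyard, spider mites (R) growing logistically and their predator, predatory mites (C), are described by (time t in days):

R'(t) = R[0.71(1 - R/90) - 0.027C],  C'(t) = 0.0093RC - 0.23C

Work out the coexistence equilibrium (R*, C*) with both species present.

From dC/dt = 0 with C > 0: 0.0093R* = 0.23, so R* = 24.7.
Substitute into dR/dt = 0: 0.71(1 - 24.7/90) = 0.027C*.
The bracket is 0.725, giving C* = 0.515/0.027 = 19.1.

R* ≈ 24.7, C* ≈ 19.1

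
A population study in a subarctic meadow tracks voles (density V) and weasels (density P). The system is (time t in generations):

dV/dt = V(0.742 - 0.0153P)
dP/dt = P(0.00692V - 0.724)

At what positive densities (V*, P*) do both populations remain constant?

V* ≈ 105, P* ≈ 48.5

Set dP/dt = 0 with P > 0: 0.00692V - 0.724 = 0, so V* = 0.724/0.00692 = 105.
Set dV/dt = 0 with V > 0: 0.742 - 0.0153P = 0, so P* = 0.742/0.0153 = 48.5.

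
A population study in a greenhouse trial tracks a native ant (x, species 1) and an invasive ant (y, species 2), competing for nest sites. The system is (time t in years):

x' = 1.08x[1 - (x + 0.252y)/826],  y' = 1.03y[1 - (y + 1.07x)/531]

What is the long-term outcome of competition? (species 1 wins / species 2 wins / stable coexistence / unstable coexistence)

species 1 excludes species 2

Compare the nullcline intercepts: K1/α12 = 826/0.252 = 3280 > K2 = 531; K2/α21 = 531/1.07 = 496 < K1 = 826.
Since the inequalities point opposite ways, species 1 can invade but species 2 cannot.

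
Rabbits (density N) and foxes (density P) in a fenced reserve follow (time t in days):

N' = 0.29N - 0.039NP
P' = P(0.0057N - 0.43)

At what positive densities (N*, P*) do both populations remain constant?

N* ≈ 75.4, P* ≈ 7.44

Set dP/dt = 0 with P > 0: 0.0057N - 0.43 = 0, so N* = 0.43/0.0057 = 75.4.
Set dN/dt = 0 with N > 0: 0.29 - 0.039P = 0, so P* = 0.29/0.039 = 7.44.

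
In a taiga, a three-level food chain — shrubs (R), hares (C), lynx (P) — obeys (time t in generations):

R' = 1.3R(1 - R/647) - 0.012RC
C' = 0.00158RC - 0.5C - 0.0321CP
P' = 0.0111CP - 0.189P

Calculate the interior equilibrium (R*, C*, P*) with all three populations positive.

R* ≈ 545, C* ≈ 17, P* ≈ 11.3

From dP/dt = 0: 0.0111C* = 0.189, so C* = 17.
From dR/dt = 0: 1.3(1 - R*/647) = 0.012·17, giving R* = 647·(1 - 0.157) = 545.
From dC/dt = 0: 0.00158·545 - 0.5 = 0.0321P*, so P* = 0.362/0.0321 = 11.3.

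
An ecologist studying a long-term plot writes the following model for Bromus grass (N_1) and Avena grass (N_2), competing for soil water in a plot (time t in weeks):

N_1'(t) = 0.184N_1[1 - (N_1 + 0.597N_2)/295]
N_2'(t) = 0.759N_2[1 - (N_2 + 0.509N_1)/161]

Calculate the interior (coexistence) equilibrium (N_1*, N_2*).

N_1* ≈ 286, N_2* ≈ 15.6

Setting both brackets to zero gives the nullclines N_1 + 0.597N_2 = 295 and 0.509N_1 + N_2 = 161.
Substituting N_2 = 161 - 0.509N_1 into the first: N_1(1 - 0.597·0.509) = 295 - 0.597·161.
So N_1* = 199/0.696 = 286, and then N_2* = 161 - 0.509·286 = 15.6.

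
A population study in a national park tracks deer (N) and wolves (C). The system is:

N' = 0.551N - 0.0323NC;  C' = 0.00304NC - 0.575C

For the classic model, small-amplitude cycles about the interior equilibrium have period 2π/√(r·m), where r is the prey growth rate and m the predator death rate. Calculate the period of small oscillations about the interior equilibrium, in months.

Here r = 0.551 and m = 0.575, so r·m = 0.317.
ω = √0.317 = 0.563 per month, hence T = 2π/ω ≈ 11.2 months.

T ≈ 11.2 months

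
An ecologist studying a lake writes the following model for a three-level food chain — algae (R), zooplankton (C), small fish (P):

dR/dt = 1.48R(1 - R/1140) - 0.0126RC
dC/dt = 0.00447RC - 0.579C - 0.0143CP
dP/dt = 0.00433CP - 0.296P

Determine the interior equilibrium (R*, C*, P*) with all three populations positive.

R* ≈ 477, C* ≈ 68.4, P* ≈ 108

From dP/dt = 0: 0.00433C* = 0.296, so C* = 68.4.
From dR/dt = 0: 1.48(1 - R*/1140) = 0.0126·68.4, giving R* = 1140·(1 - 0.582) = 477.
From dC/dt = 0: 0.00447·477 - 0.579 = 0.0143P*, so P* = 1.55/0.0143 = 108.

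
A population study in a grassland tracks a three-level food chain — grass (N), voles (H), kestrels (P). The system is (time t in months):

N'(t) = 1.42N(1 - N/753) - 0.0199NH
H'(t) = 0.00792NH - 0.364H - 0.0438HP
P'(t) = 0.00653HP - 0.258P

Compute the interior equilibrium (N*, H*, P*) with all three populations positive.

From dP/dt = 0: 0.00653H* = 0.258, so H* = 39.5.
From dN/dt = 0: 1.42(1 - N*/753) = 0.0199·39.5, giving N* = 753·(1 - 0.554) = 336.
From dH/dt = 0: 0.00792·336 - 0.364 = 0.0438P*, so P* = 2.3/0.0438 = 52.5.

N* ≈ 336, H* ≈ 39.5, P* ≈ 52.5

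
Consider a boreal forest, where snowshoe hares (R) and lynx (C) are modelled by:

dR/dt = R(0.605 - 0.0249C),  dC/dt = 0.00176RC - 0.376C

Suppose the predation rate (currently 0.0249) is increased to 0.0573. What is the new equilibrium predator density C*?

C* ≈ 10.6

At the interior fixed point, setting dR/dt = 0 with R > 0 fixes C* = (prey growth rate)/(RC coefficient) — independent of the other coefficients.
With the change, C* = 0.605/0.0573 = 10.6; it falls from 24.3.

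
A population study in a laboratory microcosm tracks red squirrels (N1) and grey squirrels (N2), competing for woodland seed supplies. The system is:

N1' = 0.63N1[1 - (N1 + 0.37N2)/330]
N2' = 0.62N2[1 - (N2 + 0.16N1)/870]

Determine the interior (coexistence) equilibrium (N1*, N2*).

N1* ≈ 8.61, N2* ≈ 869

Setting both brackets to zero gives the nullclines N1 + 0.37N2 = 330 and 0.16N1 + N2 = 870.
Substituting N2 = 870 - 0.16N1 into the first: N1(1 - 0.37·0.16) = 330 - 0.37·870.
So N1* = 8.1/0.941 = 8.61, and then N2* = 870 - 0.16·8.61 = 869.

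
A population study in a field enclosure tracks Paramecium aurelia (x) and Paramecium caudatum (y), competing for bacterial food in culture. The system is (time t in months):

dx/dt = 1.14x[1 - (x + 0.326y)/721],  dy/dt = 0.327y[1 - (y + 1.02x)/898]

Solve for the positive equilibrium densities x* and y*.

Setting both brackets to zero gives the nullclines x + 0.326y = 721 and 1.02x + y = 898.
Substituting y = 898 - 1.02x into the first: x(1 - 0.326·1.02) = 721 - 0.326·898.
So x* = 428/0.667 = 642, and then y* = 898 - 1.02·642 = 244.

x* ≈ 642, y* ≈ 244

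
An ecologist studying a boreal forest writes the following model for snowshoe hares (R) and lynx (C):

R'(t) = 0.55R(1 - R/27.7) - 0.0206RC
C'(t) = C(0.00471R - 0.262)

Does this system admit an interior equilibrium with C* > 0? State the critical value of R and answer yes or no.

Threshold R = 55.6; K < 55.6, so no, the predator goes extinct.

The predator equation gives dC/dt > 0 only when R > 0.262/0.00471 = 55.6.
Without the predator, R → K = 27.7. Since 27.7 < 55.6, the predator cannot invade.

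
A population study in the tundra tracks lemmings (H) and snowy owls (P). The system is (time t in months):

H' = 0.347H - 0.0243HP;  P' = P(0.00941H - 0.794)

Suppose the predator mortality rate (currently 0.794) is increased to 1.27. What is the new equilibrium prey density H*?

H* ≈ 135

At the interior fixed point, setting dP/dt = 0 with P > 0 fixes H* = (predator death rate)/(HP coefficient) — independent of the other coefficients.
With the change, H* = 1.27/0.00941 = 135; it rises from 84.4.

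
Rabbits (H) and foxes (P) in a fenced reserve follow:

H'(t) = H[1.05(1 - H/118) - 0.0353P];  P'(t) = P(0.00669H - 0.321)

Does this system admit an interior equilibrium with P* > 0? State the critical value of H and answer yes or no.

The predator equation gives dP/dt > 0 only when H > 0.321/0.00669 = 48.
Without the predator, H → K = 118. Since 118 > 48, the predator can invade and persist.

Threshold H = 48; K > 48, so yes, the predator persists.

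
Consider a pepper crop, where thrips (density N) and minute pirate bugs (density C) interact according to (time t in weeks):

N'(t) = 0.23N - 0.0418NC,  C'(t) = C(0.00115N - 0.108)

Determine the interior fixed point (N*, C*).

N* ≈ 93.9, C* ≈ 5.5

Set dC/dt = 0 with C > 0: 0.00115N - 0.108 = 0, so N* = 0.108/0.00115 = 93.9.
Set dN/dt = 0 with N > 0: 0.23 - 0.0418C = 0, so C* = 0.23/0.0418 = 5.5.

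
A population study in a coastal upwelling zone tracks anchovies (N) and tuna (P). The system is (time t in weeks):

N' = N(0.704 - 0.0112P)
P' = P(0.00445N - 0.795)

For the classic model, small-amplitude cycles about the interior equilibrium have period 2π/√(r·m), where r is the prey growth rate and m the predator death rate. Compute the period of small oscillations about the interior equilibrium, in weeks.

T ≈ 8.4 weeks

Here r = 0.704 and m = 0.795, so r·m = 0.56.
ω = √0.56 = 0.748 per week, hence T = 2π/ω ≈ 8.4 weeks.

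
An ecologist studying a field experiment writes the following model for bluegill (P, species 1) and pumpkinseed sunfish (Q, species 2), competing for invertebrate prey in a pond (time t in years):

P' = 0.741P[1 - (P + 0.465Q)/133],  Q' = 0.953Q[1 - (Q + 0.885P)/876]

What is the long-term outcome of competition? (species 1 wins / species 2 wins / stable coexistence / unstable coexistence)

Compare the nullcline intercepts: K1/α12 = 133/0.465 = 286 < K2 = 876; K2/α21 = 876/0.885 = 990 > K1 = 133.
Since the inequalities point opposite ways, species 2 can invade but species 1 cannot.

species 2 excludes species 1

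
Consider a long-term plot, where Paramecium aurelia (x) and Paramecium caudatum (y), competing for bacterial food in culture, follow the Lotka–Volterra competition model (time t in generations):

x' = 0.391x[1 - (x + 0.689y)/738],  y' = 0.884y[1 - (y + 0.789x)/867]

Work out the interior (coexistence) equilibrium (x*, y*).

x* ≈ 308, y* ≈ 624

Setting both brackets to zero gives the nullclines x + 0.689y = 738 and 0.789x + y = 867.
Substituting y = 867 - 0.789x into the first: x(1 - 0.689·0.789) = 738 - 0.689·867.
So x* = 141/0.456 = 308, and then y* = 867 - 0.789·308 = 624.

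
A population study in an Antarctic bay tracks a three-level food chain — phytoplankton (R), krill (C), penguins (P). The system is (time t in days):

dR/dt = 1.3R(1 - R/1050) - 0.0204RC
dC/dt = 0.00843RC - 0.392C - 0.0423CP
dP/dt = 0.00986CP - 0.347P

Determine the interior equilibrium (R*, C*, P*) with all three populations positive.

From dP/dt = 0: 0.00986C* = 0.347, so C* = 35.2.
From dR/dt = 0: 1.3(1 - R*/1050) = 0.0204·35.2, giving R* = 1050·(1 - 0.552) = 470.
From dC/dt = 0: 0.00843·470 - 0.392 = 0.0423P*, so P* = 3.57/0.0423 = 84.4.

R* ≈ 470, C* ≈ 35.2, P* ≈ 84.4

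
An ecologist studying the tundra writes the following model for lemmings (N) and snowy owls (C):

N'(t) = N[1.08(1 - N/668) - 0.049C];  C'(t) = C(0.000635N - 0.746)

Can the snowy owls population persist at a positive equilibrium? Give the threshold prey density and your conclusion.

Threshold N = 1170; K < 1170, so no, the predator goes extinct.

The predator equation gives dC/dt > 0 only when N > 0.746/0.000635 = 1170.
Without the predator, N → K = 668. Since 668 < 1170, the predator cannot invade.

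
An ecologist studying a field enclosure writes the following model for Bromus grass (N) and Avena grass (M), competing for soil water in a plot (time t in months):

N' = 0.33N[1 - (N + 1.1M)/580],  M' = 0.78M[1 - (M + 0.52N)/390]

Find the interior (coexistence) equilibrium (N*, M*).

Setting both brackets to zero gives the nullclines N + 1.1M = 580 and 0.52N + M = 390.
Substituting M = 390 - 0.52N into the first: N(1 - 1.1·0.52) = 580 - 1.1·390.
So N* = 151/0.428 = 353, and then M* = 390 - 0.52·353 = 207.

N* ≈ 353, M* ≈ 207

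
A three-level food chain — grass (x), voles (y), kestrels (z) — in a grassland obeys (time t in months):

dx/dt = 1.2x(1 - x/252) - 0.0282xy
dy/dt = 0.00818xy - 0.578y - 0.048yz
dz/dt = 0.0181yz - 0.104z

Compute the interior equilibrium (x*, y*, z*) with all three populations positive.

From dz/dt = 0: 0.0181y* = 0.104, so y* = 5.75.
From dx/dt = 0: 1.2(1 - x*/252) = 0.0282·5.75, giving x* = 252·(1 - 0.135) = 218.
From dy/dt = 0: 0.00818·218 - 0.578 = 0.048z*, so z* = 1.21/0.048 = 25.1.

x* ≈ 218, y* ≈ 5.75, z* ≈ 25.1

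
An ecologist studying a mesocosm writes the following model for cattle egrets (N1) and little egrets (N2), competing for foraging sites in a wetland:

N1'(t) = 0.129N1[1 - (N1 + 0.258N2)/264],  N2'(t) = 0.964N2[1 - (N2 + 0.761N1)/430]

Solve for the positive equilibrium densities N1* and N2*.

Setting both brackets to zero gives the nullclines N1 + 0.258N2 = 264 and 0.761N1 + N2 = 430.
Substituting N2 = 430 - 0.761N1 into the first: N1(1 - 0.258·0.761) = 264 - 0.258·430.
So N1* = 153/0.804 = 190, and then N2* = 430 - 0.761·190 = 285.

N1* ≈ 190, N2* ≈ 285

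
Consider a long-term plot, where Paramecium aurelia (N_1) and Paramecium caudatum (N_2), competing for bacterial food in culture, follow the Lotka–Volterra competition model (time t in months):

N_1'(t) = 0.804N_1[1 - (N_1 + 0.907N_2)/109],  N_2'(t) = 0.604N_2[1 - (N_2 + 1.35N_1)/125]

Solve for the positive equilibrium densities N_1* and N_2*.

N_1* ≈ 19.5, N_2* ≈ 98.7

Setting both brackets to zero gives the nullclines N_1 + 0.907N_2 = 109 and 1.35N_1 + N_2 = 125.
Substituting N_2 = 125 - 1.35N_1 into the first: N_1(1 - 0.907·1.35) = 109 - 0.907·125.
So N_1* = -4.38/-0.224 = 19.5, and then N_2* = 125 - 1.35·19.5 = 98.7.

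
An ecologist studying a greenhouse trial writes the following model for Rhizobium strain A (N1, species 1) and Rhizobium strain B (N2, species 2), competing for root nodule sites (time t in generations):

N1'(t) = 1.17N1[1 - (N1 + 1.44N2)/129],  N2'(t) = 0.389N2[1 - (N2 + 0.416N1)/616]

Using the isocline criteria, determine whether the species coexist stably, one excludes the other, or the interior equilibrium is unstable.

Compare the nullcline intercepts: K1/α12 = 129/1.44 = 89.6 < K2 = 616; K2/α21 = 616/0.416 = 1480 > K1 = 129.
Since the inequalities point opposite ways, species 2 can invade but species 1 cannot.

species 2 excludes species 1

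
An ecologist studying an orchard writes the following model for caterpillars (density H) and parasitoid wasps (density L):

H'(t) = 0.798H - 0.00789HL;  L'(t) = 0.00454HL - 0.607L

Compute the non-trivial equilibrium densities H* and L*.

Set dL/dt = 0 with L > 0: 0.00454H - 0.607 = 0, so H* = 0.607/0.00454 = 134.
Set dH/dt = 0 with H > 0: 0.798 - 0.00789L = 0, so L* = 0.798/0.00789 = 101.

H* ≈ 134, L* ≈ 101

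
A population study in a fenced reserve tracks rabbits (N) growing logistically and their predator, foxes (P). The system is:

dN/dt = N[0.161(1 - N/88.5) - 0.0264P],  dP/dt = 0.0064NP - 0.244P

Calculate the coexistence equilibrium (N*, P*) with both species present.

From dP/dt = 0 with P > 0: 0.0064N* = 0.244, so N* = 38.1.
Substitute into dN/dt = 0: 0.161(1 - 38.1/88.5) = 0.0264P*.
The bracket is 0.569, giving P* = 0.0916/0.0264 = 3.47.

N* ≈ 38.1, P* ≈ 3.47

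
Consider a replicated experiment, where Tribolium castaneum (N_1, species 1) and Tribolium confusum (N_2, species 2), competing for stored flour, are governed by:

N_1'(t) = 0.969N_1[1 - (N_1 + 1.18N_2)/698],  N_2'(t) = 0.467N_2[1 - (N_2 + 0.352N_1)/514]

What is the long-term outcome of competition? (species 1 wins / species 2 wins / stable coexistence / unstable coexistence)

stable coexistence

Compare the nullcline intercepts: K1/α12 = 698/1.18 = 592 > K2 = 514; K2/α21 = 514/0.352 = 1460 > K1 = 698.
Since both inequalities hold, each species can invade when rare, so the interior equilibrium is stable.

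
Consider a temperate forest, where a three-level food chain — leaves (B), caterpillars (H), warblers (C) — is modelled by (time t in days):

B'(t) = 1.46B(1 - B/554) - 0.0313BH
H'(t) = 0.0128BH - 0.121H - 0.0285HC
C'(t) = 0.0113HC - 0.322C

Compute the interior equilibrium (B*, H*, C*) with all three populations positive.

From dC/dt = 0: 0.0113H* = 0.322, so H* = 28.5.
From dB/dt = 0: 1.46(1 - B*/554) = 0.0313·28.5, giving B* = 554·(1 - 0.611) = 216.
From dH/dt = 0: 0.0128·216 - 0.121 = 0.0285C*, so C* = 2.64/0.0285 = 92.6.

B* ≈ 216, H* ≈ 28.5, C* ≈ 92.6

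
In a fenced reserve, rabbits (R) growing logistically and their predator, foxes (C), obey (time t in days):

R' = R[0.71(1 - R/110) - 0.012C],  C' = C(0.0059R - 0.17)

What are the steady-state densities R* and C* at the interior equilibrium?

From dC/dt = 0 with C > 0: 0.0059R* = 0.17, so R* = 28.8.
Substitute into dR/dt = 0: 0.71(1 - 28.8/110) = 0.012C*.
The bracket is 0.738, giving C* = 0.524/0.012 = 43.7.

R* ≈ 28.8, C* ≈ 43.7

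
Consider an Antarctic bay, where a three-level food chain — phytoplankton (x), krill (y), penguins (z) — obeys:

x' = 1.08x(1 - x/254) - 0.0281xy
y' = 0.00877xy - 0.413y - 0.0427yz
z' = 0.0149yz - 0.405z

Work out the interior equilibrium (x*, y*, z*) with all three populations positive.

x* ≈ 74.4, y* ≈ 27.2, z* ≈ 5.6

From dz/dt = 0: 0.0149y* = 0.405, so y* = 27.2.
From dx/dt = 0: 1.08(1 - x*/254) = 0.0281·27.2, giving x* = 254·(1 - 0.707) = 74.4.
From dy/dt = 0: 0.00877·74.4 - 0.413 = 0.0427z*, so z* = 0.239/0.0427 = 5.6.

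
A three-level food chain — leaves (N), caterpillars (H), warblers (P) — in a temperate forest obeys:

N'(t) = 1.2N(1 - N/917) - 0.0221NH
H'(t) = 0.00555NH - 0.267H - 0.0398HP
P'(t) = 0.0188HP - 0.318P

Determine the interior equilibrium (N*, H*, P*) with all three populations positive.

From dP/dt = 0: 0.0188H* = 0.318, so H* = 16.9.
From dN/dt = 0: 1.2(1 - N*/917) = 0.0221·16.9, giving N* = 917·(1 - 0.312) = 631.
From dH/dt = 0: 0.00555·631 - 0.267 = 0.0398P*, so P* = 3.24/0.0398 = 81.3.

N* ≈ 631, H* ≈ 16.9, P* ≈ 81.3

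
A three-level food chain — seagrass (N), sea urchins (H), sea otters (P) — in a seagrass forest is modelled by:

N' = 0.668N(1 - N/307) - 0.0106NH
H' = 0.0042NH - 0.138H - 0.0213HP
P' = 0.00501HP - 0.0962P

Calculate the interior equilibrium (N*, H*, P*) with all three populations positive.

From dP/dt = 0: 0.00501H* = 0.0962, so H* = 19.2.
From dN/dt = 0: 0.668(1 - N*/307) = 0.0106·19.2, giving N* = 307·(1 - 0.305) = 213.
From dH/dt = 0: 0.0042·213 - 0.138 = 0.0213P*, so P* = 0.759/0.0213 = 35.6.

N* ≈ 213, H* ≈ 19.2, P* ≈ 35.6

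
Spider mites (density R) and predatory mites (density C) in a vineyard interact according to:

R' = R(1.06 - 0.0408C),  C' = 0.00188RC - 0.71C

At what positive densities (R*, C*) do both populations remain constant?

R* ≈ 378, C* ≈ 26

Set dC/dt = 0 with C > 0: 0.00188R - 0.71 = 0, so R* = 0.71/0.00188 = 378.
Set dR/dt = 0 with R > 0: 1.06 - 0.0408C = 0, so C* = 1.06/0.0408 = 26.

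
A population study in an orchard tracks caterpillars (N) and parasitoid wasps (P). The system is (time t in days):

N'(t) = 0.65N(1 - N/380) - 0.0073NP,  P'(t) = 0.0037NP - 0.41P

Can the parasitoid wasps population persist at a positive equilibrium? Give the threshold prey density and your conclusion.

The predator equation gives dP/dt > 0 only when N > 0.41/0.0037 = 111.
Without the predator, N → K = 380. Since 380 > 111, the predator can invade and persist.

Threshold N = 111; K > 111, so yes, the predator persists.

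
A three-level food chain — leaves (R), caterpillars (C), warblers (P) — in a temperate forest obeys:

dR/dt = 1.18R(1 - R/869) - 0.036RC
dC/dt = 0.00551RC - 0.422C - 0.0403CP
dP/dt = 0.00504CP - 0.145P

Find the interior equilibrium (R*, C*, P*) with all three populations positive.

R* ≈ 106, C* ≈ 28.8, P* ≈ 4.06

From dP/dt = 0: 0.00504C* = 0.145, so C* = 28.8.
From dR/dt = 0: 1.18(1 - R*/869) = 0.036·28.8, giving R* = 869·(1 - 0.878) = 106.
From dC/dt = 0: 0.00551·106 - 0.422 = 0.0403P*, so P* = 0.163/0.0403 = 4.06.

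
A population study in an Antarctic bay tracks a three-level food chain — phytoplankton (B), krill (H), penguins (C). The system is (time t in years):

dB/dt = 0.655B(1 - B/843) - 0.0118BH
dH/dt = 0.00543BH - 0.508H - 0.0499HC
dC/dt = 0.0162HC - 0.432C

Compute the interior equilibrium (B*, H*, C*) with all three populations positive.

From dC/dt = 0: 0.0162H* = 0.432, so H* = 26.7.
From dB/dt = 0: 0.655(1 - B*/843) = 0.0118·26.7, giving B* = 843·(1 - 0.48) = 438.
From dH/dt = 0: 0.00543·438 - 0.508 = 0.0499C*, so C* = 1.87/0.0499 = 37.5.

B* ≈ 438, H* ≈ 26.7, C* ≈ 37.5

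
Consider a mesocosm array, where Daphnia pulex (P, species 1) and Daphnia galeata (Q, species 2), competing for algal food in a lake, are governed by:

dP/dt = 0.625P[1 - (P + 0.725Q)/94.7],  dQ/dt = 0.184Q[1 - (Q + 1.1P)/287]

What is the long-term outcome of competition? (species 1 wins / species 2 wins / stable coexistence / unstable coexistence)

species 2 excludes species 1

Compare the nullcline intercepts: K1/α12 = 94.7/0.725 = 131 < K2 = 287; K2/α21 = 287/1.1 = 261 > K1 = 94.7.
Since the inequalities point opposite ways, species 2 can invade but species 1 cannot.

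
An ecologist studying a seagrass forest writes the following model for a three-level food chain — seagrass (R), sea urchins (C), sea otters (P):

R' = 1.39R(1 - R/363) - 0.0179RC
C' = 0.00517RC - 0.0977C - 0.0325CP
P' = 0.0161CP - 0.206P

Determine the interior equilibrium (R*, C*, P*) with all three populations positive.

From dP/dt = 0: 0.0161C* = 0.206, so C* = 12.8.
From dR/dt = 0: 1.39(1 - R*/363) = 0.0179·12.8, giving R* = 363·(1 - 0.165) = 303.
From dC/dt = 0: 0.00517·303 - 0.0977 = 0.0325P*, so P* = 1.47/0.0325 = 45.2.

R* ≈ 303, C* ≈ 12.8, P* ≈ 45.2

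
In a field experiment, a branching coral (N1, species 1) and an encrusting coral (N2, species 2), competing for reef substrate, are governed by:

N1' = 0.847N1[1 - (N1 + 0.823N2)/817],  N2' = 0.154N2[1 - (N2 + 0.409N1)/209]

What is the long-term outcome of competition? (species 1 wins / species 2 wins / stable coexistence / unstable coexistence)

species 1 excludes species 2

Compare the nullcline intercepts: K1/α12 = 817/0.823 = 993 > K2 = 209; K2/α21 = 209/0.409 = 511 < K1 = 817.
Since the inequalities point opposite ways, species 1 can invade but species 2 cannot.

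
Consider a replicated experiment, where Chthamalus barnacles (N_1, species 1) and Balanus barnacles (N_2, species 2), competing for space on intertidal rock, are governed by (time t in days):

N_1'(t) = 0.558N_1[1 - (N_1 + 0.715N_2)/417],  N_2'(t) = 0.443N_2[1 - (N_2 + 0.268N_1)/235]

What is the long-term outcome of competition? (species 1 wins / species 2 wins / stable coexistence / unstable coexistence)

Compare the nullcline intercepts: K1/α12 = 417/0.715 = 583 > K2 = 235; K2/α21 = 235/0.268 = 877 > K1 = 417.
Since both inequalities hold, each species can invade when rare, so the interior equilibrium is stable.

stable coexistence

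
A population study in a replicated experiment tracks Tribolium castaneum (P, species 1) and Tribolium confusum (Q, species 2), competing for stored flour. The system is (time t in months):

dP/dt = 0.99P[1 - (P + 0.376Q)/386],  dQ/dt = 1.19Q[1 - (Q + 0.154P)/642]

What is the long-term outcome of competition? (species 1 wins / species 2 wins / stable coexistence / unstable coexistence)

Compare the nullcline intercepts: K1/α12 = 386/0.376 = 1030 > K2 = 642; K2/α21 = 642/0.154 = 4170 > K1 = 386.
Since both inequalities hold, each species can invade when rare, so the interior equilibrium is stable.

stable coexistence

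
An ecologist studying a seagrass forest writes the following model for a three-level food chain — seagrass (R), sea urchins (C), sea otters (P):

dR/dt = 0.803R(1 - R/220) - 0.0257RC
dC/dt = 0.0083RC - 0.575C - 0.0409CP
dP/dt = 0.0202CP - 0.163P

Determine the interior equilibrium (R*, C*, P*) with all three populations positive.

R* ≈ 163, C* ≈ 8.07, P* ≈ 19.1

From dP/dt = 0: 0.0202C* = 0.163, so C* = 8.07.
From dR/dt = 0: 0.803(1 - R*/220) = 0.0257·8.07, giving R* = 220·(1 - 0.258) = 163.
From dC/dt = 0: 0.0083·163 - 0.575 = 0.0409P*, so P* = 0.779/0.0409 = 19.1.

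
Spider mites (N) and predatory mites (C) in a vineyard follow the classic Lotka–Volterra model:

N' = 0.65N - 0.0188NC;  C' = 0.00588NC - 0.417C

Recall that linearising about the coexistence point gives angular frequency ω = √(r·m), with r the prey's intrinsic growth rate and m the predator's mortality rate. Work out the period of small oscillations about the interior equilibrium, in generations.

T ≈ 12.1 generations

Here r = 0.65 and m = 0.417, so r·m = 0.271.
ω = √0.271 = 0.521 per generation, hence T = 2π/ω ≈ 12.1 generations.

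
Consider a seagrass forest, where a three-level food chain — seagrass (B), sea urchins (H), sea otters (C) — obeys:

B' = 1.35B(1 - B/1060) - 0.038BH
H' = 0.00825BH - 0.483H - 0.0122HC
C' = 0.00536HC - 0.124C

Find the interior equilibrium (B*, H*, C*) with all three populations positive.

B* ≈ 370, H* ≈ 23.1, C* ≈ 210

From dC/dt = 0: 0.00536H* = 0.124, so H* = 23.1.
From dB/dt = 0: 1.35(1 - B*/1060) = 0.038·23.1, giving B* = 1060·(1 - 0.651) = 370.
From dH/dt = 0: 0.00825·370 - 0.483 = 0.0122C*, so C* = 2.57/0.0122 = 210.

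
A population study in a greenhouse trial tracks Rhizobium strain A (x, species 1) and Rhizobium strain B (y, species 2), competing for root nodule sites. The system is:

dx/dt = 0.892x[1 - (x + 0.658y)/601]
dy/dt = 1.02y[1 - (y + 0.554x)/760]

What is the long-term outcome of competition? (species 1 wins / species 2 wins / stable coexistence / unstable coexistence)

stable coexistence

Compare the nullcline intercepts: K1/α12 = 601/0.658 = 913 > K2 = 760; K2/α21 = 760/0.554 = 1370 > K1 = 601.
Since both inequalities hold, each species can invade when rare, so the interior equilibrium is stable.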